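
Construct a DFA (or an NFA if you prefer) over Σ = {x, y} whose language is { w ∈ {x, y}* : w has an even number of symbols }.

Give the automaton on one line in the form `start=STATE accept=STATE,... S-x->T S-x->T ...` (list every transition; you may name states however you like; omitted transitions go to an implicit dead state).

Only the length mod 2 matters, so use a 2-cycle: from any state, every input symbol moves to the next state, wrapping q1 back to q0. Mark q0 accepting.
With 2 states:
        x   y  
>* q0   q1  q1 
   q1   q0  q0 
(> = start, * = accepting)

start=q0 accept=q0 q0-x->q1 q0-y->q1 q1-x->q0 q1-y->q0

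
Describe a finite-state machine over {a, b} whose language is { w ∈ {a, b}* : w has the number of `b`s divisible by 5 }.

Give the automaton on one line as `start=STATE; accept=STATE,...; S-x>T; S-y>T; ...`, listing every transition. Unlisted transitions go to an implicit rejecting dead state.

start=s0; accept=s0; s0-a>s0; s0-b>s1; s1-a>s1; s1-b>s2; s2-a>s2; s2-b>s3; s3-a>s3; s3-b>s4; s4-a>s4; s4-b>s0

The only thing that matters is how many `b`s have appeared, reduced mod 5. Use one state per residue: s0 for 0, …, s4 for 4. Reading `b` moves to the next residue; anything else stays put. s0 is accepting.
A 5-state machine:
        a   b  
>* s0   s0  s1 
   s1   s1  s2 
   s2   s2  s3 
   s3   s3  s4 
   s4   s4  s0 
(> = start, * = accepting)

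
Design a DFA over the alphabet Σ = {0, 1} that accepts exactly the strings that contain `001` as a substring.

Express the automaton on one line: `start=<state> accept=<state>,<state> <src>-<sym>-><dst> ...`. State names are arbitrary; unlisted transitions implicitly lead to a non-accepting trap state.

States s0..s2 record the length of the longest prefix of `001` that matches the current input suffix. Reaching s3 means `001` has been seen, and we stay there forever. Accept from s3.
        0   1  
>  s0   s1  s0 
   s1   s2  s0 
   s2   s2  s3 
 * s3   s3  s3 
(> = start, * = accepting)

start=s0 accept=s3 s0-0->s1 s0-1->s0 s1-0->s2 s1-1->s0 s2-0->s2 s2-1->s3 s3-0->s3 s3-1->s3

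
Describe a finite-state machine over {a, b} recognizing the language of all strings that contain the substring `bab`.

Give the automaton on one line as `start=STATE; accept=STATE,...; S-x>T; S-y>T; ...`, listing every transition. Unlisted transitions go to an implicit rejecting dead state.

start=S0; accept=S3; S0-a>S0; S0-b>S1; S1-a>S2; S1-b>S1; S2-a>S0; S2-b>S3; S3-a>S3; S3-b>S3

Track how much of `bab` has been matched so far: state S0 is no progress, S3 is the absorbing accept state reached once `bab` has occurred. Intermediate states record partial matches; on a mismatch, fall back to the longest reusable overlap.
4 states suffice.
        a   b  
>  S0   S0  S1 
   S1   S2  S1 
   S2   S0  S3 
 * S3   S3  S3 
(> = start, * = accepting)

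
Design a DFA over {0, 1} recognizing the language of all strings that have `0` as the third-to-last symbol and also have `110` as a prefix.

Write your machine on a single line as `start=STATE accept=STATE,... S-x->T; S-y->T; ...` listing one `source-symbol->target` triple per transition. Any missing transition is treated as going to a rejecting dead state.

start=q0; accept=q18,q19,q20,q21; q0-0->q1; q0-1->q2; q1-0->q3; q1-1->q4; q2-0->q5; q2-1->q6; q3-0->q7; q3-1->q8; q4-0->q9; q4-1->q10; q5-0->q11; q5-1->q12; q6-0->q13; q6-1->q14; q7-0->q7; q7-1->q8; q8-0->q9; q8-1->q10; q9-0->q11; q9-1->q12; q10-0->q15; q10-1->q14; q11-0->q7; q11-1->q8; q12-0->q9; q12-1->q10; q13-0->q16; q13-1->q17; q14-0->q15; q14-1->q14; q15-0->q11; q15-1->q12; q16-0->q18; q16-1->q19; q17-0->q20; q17-1->q21; q18-0->q18; q18-1->q19; q19-0->q20; q19-1->q21; q20-0->q16; q20-1->q17; q21-0->q13; q21-1->q22; q22-0->q13; q22-1->q22

Handle the two conditions separately and then intersect. The first has 15 states tracking the last 3 symbols read; the second has 5 states tracking whether the input so far still matches the prefix `110`. A product state is a pair (one from each), accepting exactly when both do.
          0    1  
>  q0     q1   q2 
   q1     q3   q4 
   q2     q5   q6 
   q3     q7   q8 
   q4     q9  q10 
   q5    q11  q12 
   q6    q13  q14 
   q7     q7   q8 
   q8     q9  q10 
   q9    q11  q12 
   q10   q15  q14 
   q11    q7   q8 
   q12    q9  q10 
   q13   q16  q17 
   q14   q15  q14 
   q15   q11  q12 
   q16   q18  q19 
   q17   q20  q21 
 * q18   q18  q19 
 * q19   q20  q21 
 * q20   q16  q17 
 * q21   q13  q22 
   q22   q13  q22 
(> = start, * = accepting)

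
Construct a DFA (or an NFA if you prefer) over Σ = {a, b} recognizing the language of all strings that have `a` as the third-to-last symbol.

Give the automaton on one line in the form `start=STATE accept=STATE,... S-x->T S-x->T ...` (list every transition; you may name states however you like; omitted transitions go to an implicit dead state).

Because acceptance depends on a position counted from the end, the machine has to buffer the most recent 3 symbols. Make each state the string of the last up-to-3 symbols read; on input `x` shift the window left and append `x`. Accept when the buffered window has length 3 and begins with `a`.
A 15-state machine:
          a    b  
>  q0     q1   q2 
   q1     q3   q4 
   q2     q5   q6 
   q3     q7   q8 
   q4     q9  q10 
   q5    q11  q12 
   q6    q13  q14 
 * q7     q7   q8 
 * q8     q9  q10 
 * q9    q11  q12 
 * q10   q13  q14 
   q11    q7   q8 
   q12    q9  q10 
   q13   q11  q12 
   q14   q13  q14 
(> = start, * = accepting)

start=q0 accept=q7,q8,q9,q10 q0-a->q1 q0-b->q2 q1-a->q3 q1-b->q4 q2-a->q5 q2-b->q6 q3-a->q7 q3-b->q8 q4-a->q9 q4-b->q10 q5-a->q11 q5-b->q12 q6-a->q13 q6-b->q14 q7-a->q7 q7-b->q8 q8-a->q9 q8-b->q10 q9-a->q11 q9-b->q12 q10-a->q13 q10-b->q14 q11-a->q7 q11-b->q8 q12-a->q9 q12-b->q10 q13-a->q11 q13-b->q12 q14-a->q13 q14-b->q14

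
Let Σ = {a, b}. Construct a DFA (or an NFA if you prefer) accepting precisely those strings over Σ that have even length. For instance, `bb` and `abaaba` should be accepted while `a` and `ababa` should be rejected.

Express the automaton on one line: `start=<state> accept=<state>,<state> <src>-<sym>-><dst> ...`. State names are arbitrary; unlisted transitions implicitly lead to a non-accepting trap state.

start=S0 accept=S0 S0-a->S1 S0-b->S1 S1-a->S0 S1-b->S0

Only the length mod 2 matters, so use a 2-cycle: from any state, every input symbol moves to the next state, wrapping S1 back to S0. Mark S0 accepting.
2 states suffice.
        a   b  
>* S0   S1  S1 
   S1   S0  S0 
(> = start, * = accepting)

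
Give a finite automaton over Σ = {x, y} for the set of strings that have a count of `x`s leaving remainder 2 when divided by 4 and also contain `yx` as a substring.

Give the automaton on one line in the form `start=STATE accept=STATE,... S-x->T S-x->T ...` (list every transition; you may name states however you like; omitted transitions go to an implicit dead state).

Build one automaton per condition and run them in lockstep. The first has 4 states tracking the count of `x`s modulo 4; the second has 3 states tracking whether and how much of `yx` has been seen. A product state is a pair (one from each), accepting exactly when both do. After merging equivalent states the machine shrinks.
        x   y  
>  q0   q1  q2 
   q1   q3  q4 
   q2   q4  q2 
   q3   q5  q6 
   q4   q7  q4 
   q5   q0  q8 
   q6   q8  q6 
 * q7   q8  q7 
   q8   q2  q8 
(> = start, * = accepting)

start=q0 accept=q7 q0-x->q1 q0-y->q2 q1-x->q3 q1-y->q4 q2-x->q4 q2-y->q2 q3-x->q5 q3-y->q6 q4-x->q7 q4-y->q4 q5-x->q0 q5-y->q8 q6-x->q8 q6-y->q6 q7-x->q8 q7-y->q7 q8-x->q2 q8-y->q8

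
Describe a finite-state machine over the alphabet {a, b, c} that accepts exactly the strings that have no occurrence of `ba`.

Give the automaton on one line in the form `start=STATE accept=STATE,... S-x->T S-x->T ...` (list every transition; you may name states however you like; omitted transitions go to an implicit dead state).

This is the complement of 'contains `ba`'. Use the same substring-matching states — q0 through q2 holding how much of `ba` has just been matched — but flip the accepting set: everything except the trap q2 accepts.
With 3 states:
        a   b   c  
>* q0   q0  q1  q0 
 * q1   q2  q1  q0 
   q2   q2  q2  q2 
(> = start, * = accepting)

start=q0 accept=q0,q1 q0-a->q0 q0-b->q1 q0-c->q0 q1-a->q2 q1-b->q1 q1-c->q0 q2-a->q2 q2-b->q2 q2-c->q2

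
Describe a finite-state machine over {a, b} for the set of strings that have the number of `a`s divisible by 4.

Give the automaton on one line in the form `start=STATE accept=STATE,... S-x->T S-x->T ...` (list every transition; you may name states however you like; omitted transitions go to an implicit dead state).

The only thing that matters is how many `a`s have appeared, reduced mod 4. Use one state per residue: q0 for 0, …, q3 for 3. Reading `a` moves to the next residue; anything else stays put. q0 is accepting.
4 states suffice.
        a   b  
>* q0   q1  q0 
   q1   q2  q1 
   q2   q3  q2 
   q3   q0  q3 
(> = start, * = accepting)

start=q0 accept=q0 q0-a->q1 q0-b->q0 q1-a->q2 q1-b->q1 q2-a->q3 q2-b->q2 q3-a->q0 q3-b->q3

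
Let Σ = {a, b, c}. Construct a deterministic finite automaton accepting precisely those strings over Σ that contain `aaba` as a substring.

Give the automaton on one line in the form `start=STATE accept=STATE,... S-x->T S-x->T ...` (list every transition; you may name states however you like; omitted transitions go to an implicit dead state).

States q0..q3 record the length of the longest prefix of `aaba` that matches the current input suffix. Reaching q4 means `aaba` has been seen, and we stay there forever. Accept from q4.
A 5-state machine:
        a   b   c  
>  q0   q1  q0  q0 
   q1   q2  q0  q0 
   q2   q2  q3  q0 
   q3   q4  q0  q0 
 * q4   q4  q4  q4 
(> = start, * = accepting)

start=q0 accept=q4 q0-a->q1 q0-b->q0 q0-c->q0 q1-a->q2 q1-b->q0 q1-c->q0 q2-a->q2 q2-b->q3 q2-c->q0 q3-a->q4 q3-b->q0 q3-c->q0 q4-a->q4 q4-b->q4 q4-c->q4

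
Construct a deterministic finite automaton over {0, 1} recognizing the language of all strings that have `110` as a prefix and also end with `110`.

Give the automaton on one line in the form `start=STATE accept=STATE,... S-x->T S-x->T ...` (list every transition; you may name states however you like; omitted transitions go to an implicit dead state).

start=s0 accept=s4 s0-0->s1 s0-1->s2 s1-0->s1 s1-1->s1 s2-0->s1 s2-1->s3 s3-0->s4 s3-1->s1 s4-0->s5 s4-1->s6 s5-0->s5 s5-1->s6 s6-0->s5 s6-1->s7 s7-0->s4 s7-1->s7

Run two small machines in parallel and take their product. The first has 5 states tracking whether the input so far still matches the prefix `110`; the second has 4 states tracking how much of the suffix `110` has currently been matched. A product state is a pair (one from each), accepting exactly when both do. After merging equivalent states the machine shrinks.
An 8-state machine:
        0   1  
>  s0   s1  s2 
   s1   s1  s1 
   s2   s1  s3 
   s3   s4  s1 
 * s4   s5  s6 
   s5   s5  s6 
   s6   s5  s7 
   s7   s4  s7 
(> = start, * = accepting)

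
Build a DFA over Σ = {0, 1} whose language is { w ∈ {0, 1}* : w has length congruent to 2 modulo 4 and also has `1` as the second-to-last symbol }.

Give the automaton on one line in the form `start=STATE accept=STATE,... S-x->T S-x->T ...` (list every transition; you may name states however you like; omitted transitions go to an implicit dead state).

start=q0 accept=q4 q0-0->q1 q0-1->q2 q1-0->q3 q1-1->q3 q2-0->q4 q2-1->q4 q3-0->q5 q3-1->q5 q4-0->q5 q4-1->q5 q5-0->q0 q5-1->q0

Handle the two conditions separately and then intersect. The first has 4 states tracking the input length modulo 4; the second has 7 states tracking the last 2 symbols read. A product state is a pair (one from each), accepting exactly when both do. Equivalent product states are then merged.
6 states suffice.
        0   1  
>  q0   q1  q2 
   q1   q3  q3 
   q2   q4  q4 
   q3   q5  q5 
 * q4   q5  q5 
   q5   q0  q0 
(> = start, * = accepting)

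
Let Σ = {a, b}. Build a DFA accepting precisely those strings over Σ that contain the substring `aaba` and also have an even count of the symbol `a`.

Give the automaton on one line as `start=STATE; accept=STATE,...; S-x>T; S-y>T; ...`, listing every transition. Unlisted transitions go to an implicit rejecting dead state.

start=S0; accept=S9; S0-a>S1; S0-b>S0; S1-a>S2; S1-b>S3; S2-a>S4; S2-b>S5; S3-a>S6; S3-b>S3; S4-a>S2; S4-b>S7; S5-a>S8; S5-b>S0; S6-a>S4; S6-b>S0; S7-a>S9; S7-b>S3; S8-a>S9; S8-b>S8; S9-a>S8; S9-b>S9

Handle the two conditions separately and then intersect. The first has 5 states tracking whether and how much of `aaba` has been seen; the second has 2 states tracking the count of `a`s modulo 2. A product state is a pair (one from each), accepting exactly when both do.
        a   b  
>  S0   S1  S0 
   S1   S2  S3 
   S2   S4  S5 
   S3   S6  S3 
   S4   S2  S7 
   S5   S8  S0 
   S6   S4  S0 
   S7   S9  S3 
   S8   S9  S8 
 * S9   S8  S9 
(> = start, * = accepting)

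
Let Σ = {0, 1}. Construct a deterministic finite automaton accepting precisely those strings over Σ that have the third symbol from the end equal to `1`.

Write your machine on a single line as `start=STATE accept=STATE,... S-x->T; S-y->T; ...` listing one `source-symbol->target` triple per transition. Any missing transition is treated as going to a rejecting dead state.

start=S0; accept=S11,S12,S13,S14; S0-0->S1; S0-1->S2; S1-0->S3; S1-1->S4; S2-0->S5; S2-1->S6; S3-0->S7; S3-1->S8; S4-0->S9; S4-1->S10; S5-0->S11; S5-1->S12; S6-0->S13; S6-1->S14; S7-0->S7; S7-1->S8; S8-0->S9; S8-1->S10; S9-0->S11; S9-1->S12; S10-0->S13; S10-1->S14; S11-0->S7; S11-1->S8; S12-0->S9; S12-1->S10; S13-0->S11; S13-1->S12; S14-0->S13; S14-1->S14

A DFA must remember the last 3 symbols (since which symbol is third-to-last isn't known until the input ends). Use one state per possible window of the last ≤3 symbols; accept from those whose window starts with `1`.
A 15-state machine:
          0    1  
>  S0     S1   S2 
   S1     S3   S4 
   S2     S5   S6 
   S3     S7   S8 
   S4     S9  S10 
   S5    S11  S12 
   S6    S13  S14 
   S7     S7   S8 
   S8     S9  S10 
   S9    S11  S12 
   S10   S13  S14 
 * S11    S7   S8 
 * S12    S9  S10 
 * S13   S11  S12 
 * S14   S13  S14 
(> = start, * = accepting)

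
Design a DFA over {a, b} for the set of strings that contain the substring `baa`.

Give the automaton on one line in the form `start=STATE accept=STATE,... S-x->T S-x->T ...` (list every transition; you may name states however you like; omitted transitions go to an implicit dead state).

start=S0 accept=S3 S0-a->S0 S0-b->S1 S1-a->S2 S1-b->S1 S2-a->S3 S2-b->S1 S3-a->S3 S3-b->S3

States S0..S2 record the length of the longest prefix of `baa` that matches the current input suffix. Reaching S3 means `baa` has been seen, and we stay there forever. Accept from S3.
A 4-state machine:
        a   b  
>  S0   S0  S1 
   S1   S2  S1 
   S2   S3  S1 
 * S3   S3  S3 
(> = start, * = accepting)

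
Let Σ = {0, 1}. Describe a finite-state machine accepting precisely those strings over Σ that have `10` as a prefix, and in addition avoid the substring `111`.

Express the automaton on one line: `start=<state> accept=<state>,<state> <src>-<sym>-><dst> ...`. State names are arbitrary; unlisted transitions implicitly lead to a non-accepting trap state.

start=q0 accept=q4,q6,q8 q0-0->q1 q0-1->q2 q1-0->q1 q1-1->q3 q2-0->q4 q2-1->q5 q3-0->q1 q3-1->q5 q4-0->q4 q4-1->q6 q5-0->q1 q5-1->q7 q6-0->q4 q6-1->q8 q7-0->q7 q7-1->q7 q8-0->q4 q8-1->q9 q9-0->q9 q9-1->q9

Run two small machines in parallel and take their product. The first has 4 states tracking whether the input so far still matches the prefix `10`; the second has 4 states tracking partial matches of the forbidden pattern `111`. A product state is a pair (one from each), accepting exactly when both do.
10 states suffice.
        0   1  
>  q0   q1  q2 
   q1   q1  q3 
   q2   q4  q5 
   q3   q1  q5 
 * q4   q4  q6 
   q5   q1  q7 
 * q6   q4  q8 
   q7   q7  q7 
 * q8   q4  q9 
   q9   q9  q9 
(> = start, * = accepting)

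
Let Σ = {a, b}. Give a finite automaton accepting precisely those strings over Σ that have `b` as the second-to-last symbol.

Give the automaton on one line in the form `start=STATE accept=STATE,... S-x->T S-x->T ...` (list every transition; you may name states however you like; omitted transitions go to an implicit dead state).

start=q0 accept=q5,q6 q0-a->q1 q0-b->q2 q1-a->q3 q1-b->q4 q2-a->q5 q2-b->q6 q3-a->q3 q3-b->q4 q4-a->q5 q4-b->q6 q5-a->q3 q5-b->q4 q6-a->q5 q6-b->q6

Because acceptance depends on a position counted from the end, the machine has to buffer the most recent 2 symbols. Make each state the string of the last up-to-2 symbols read; on input `x` shift the window left and append `x`. Accept when the buffered window has length 2 and begins with `b`.
A 7-state machine:
        a   b  
>  q0   q1  q2 
   q1   q3  q4 
   q2   q5  q6 
   q3   q3  q4 
   q4   q5  q6 
 * q5   q3  q4 
 * q6   q5  q6 
(> = start, * = accepting)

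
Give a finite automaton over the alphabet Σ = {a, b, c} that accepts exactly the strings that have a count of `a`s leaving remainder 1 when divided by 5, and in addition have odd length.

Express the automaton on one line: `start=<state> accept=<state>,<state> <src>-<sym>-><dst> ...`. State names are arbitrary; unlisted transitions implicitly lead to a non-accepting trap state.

Handle the two conditions separately and then intersect. One (5 states) tracks the count of `a`s modulo 5; the other (2 states) tracks the input length modulo 2. Each combined state is a pair, one component from each; accept when both components accept.
With 10 states:
        a   b   c  
>  S0   S1  S2  S2 
 * S1   S3  S4  S4 
   S2   S4  S0  S0 
   S3   S5  S6  S6 
   S4   S6  S1  S1 
   S5   S7  S8  S8 
   S6   S8  S3  S3 
   S7   S2  S9  S9 
   S8   S9  S5  S5 
   S9   S0  S7  S7 
(> = start, * = accepting)

start=S0 accept=S1 S0-a->S1 S0-b->S2 S0-c->S2 S1-a->S3 S1-b->S4 S1-c->S4 S2-a->S4 S2-b->S0 S2-c->S0 S3-a->S5 S3-b->S6 S3-c->S6 S4-a->S6 S4-b->S1 S4-c->S1 S5-a->S7 S5-b->S8 S5-c->S8 S6-a->S8 S6-b->S3 S6-c->S3 S7-a->S2 S7-b->S9 S7-c->S9 S8-a->S9 S8-b->S5 S8-c->S5 S9-a->S0 S9-b->S7 S9-c->S7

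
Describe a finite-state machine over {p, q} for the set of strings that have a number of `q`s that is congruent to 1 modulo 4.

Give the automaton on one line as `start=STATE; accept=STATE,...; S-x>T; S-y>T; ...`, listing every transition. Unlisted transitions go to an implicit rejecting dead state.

start=S0; accept=S1; S0-p>S0; S0-q>S1; S1-p>S1; S1-q>S2; S2-p>S2; S2-q>S3; S3-p>S3; S3-q>S0

Keep the running count of `q`s modulo 4: each `q` advances along the cycle S0 → S1 → S2 → S3 → S0 while other symbols loop. Accept at S1.
With 4 states:
        p   q  
>  S0   S0  S1 
 * S1   S1  S2 
   S2   S2  S3 
   S3   S3  S0 
(> = start, * = accepting)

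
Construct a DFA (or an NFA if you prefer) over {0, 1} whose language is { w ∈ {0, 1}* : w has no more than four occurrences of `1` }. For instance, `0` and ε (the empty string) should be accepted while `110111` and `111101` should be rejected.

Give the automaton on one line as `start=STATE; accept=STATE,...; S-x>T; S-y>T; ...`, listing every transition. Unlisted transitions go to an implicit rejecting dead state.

Only the number of `1`s matters, and only up to 5. Make a chain q0 → q1 → q2 → q3 → q4 → q5 advanced by each `1` (with q5 absorbing); every other symbol self-loops. The accepting set is {q0, q1, q2, q3, q4}.
A 6-state machine:
        0   1  
>* q0   q0  q1 
 * q1   q1  q2 
 * q2   q2  q3 
 * q3   q3  q4 
 * q4   q4  q5 
   q5   q5  q5 
(> = start, * = accepting)

start=q0; accept=q0,q1,q2,q3,q4; q0-0>q0; q0-1>q1; q1-0>q1; q1-1>q2; q2-0>q2; q2-1>q3; q3-0>q3; q3-1>q4; q4-0>q4; q4-1>q5; q5-0>q5; q5-1>q5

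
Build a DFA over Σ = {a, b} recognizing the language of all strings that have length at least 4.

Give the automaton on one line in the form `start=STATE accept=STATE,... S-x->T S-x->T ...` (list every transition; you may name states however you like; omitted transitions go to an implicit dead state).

start=S0 accept=S4,S5 S0-a->S1 S0-b->S1 S1-a->S2 S1-b->S2 S2-a->S3 S2-b->S3 S3-a->S4 S3-b->S4 S4-a->S5 S4-b->S5 S5-a->S5 S5-b->S5

Count input length up to 5: every symbol moves from S0 toward S5, which means 'more than 4' and absorbs. Accept from {S4, S5}.
With 6 states:
        a   b  
>  S0   S1  S1 
   S1   S2  S2 
   S2   S3  S3 
   S3   S4  S4 
 * S4   S5  S5 
 * S5   S5  S5 
(> = start, * = accepting)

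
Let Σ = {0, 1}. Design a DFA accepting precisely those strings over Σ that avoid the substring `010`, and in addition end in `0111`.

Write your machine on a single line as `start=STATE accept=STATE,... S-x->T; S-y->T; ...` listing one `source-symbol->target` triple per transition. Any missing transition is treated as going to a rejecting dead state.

Handle the two conditions separately and then intersect. One (4 states) tracks partial matches of the forbidden pattern `010`; the other (5 states) tracks how much of the suffix `0111` has currently been matched. Each combined state is a pair, one component from each; accept when both components accept. Equivalent product states are then merged.
A 6-state machine:
       0  1 
>  A   B  A 
   B   B  C 
   C   D  E 
   D   D  D 
   E   B  F 
 * F   B  A 
(> = start, * = accepting)

start=A; accept=F; A-0->B; A-1->A; B-0->B; B-1->C; C-0->D; C-1->E; D-0->D; D-1->D; E-0->B; E-1->F; F-0->B; F-1->A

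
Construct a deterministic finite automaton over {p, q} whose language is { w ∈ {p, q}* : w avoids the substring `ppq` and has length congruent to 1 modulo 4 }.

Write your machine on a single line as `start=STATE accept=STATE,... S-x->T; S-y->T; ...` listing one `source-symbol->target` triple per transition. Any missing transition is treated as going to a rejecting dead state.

Build one automaton per condition and run them in lockstep. One (4 states) tracks partial matches of the forbidden pattern `ppq`; the other (4 states) tracks the input length modulo 4. Each combined state is a pair, one component from each; accept when both components accept. After merging equivalent states the machine shrinks.
With 13 states:
          p    q  
>  S0     S1   S2 
 * S1     S3   S4 
 * S2     S5   S4 
   S3     S6   S7 
   S4     S8   S9 
   S5     S6   S9 
   S6    S10   S7 
   S7     S7   S7 
   S8    S10   S0 
   S9    S11   S0 
   S10   S12   S7 
   S11   S12   S2 
 * S12    S3   S7 
(> = start, * = accepting)

start=S0; accept=S1,S2,S12; S0-p->S1; S0-q->S2; S1-p->S3; S1-q->S4; S2-p->S5; S2-q->S4; S3-p->S6; S3-q->S7; S4-p->S8; S4-q->S9; S5-p->S6; S5-q->S9; S6-p->S10; S6-q->S7; S7-p->S7; S7-q->S7; S8-p->S10; S8-q->S0; S9-p->S11; S9-q->S0; S10-p->S12; S10-q->S7; S11-p->S12; S11-q->S2; S12-p->S3; S12-q->S7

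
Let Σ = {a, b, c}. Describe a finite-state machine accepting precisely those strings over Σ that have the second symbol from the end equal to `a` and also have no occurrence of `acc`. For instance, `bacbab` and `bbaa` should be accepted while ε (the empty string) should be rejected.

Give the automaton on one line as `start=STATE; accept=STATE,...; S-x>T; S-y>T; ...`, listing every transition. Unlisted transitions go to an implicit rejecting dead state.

start=s0; accept=s2,s3,s4; s0-a>s1; s0-b>s0; s0-c>s0; s1-a>s2; s1-b>s3; s1-c>s4; s2-a>s2; s2-b>s3; s2-c>s4; s3-a>s1; s3-b>s0; s3-c>s0; s4-a>s1; s4-b>s0; s4-c>s5; s5-a>s5; s5-b>s5; s5-c>s5

Handle the two conditions separately and then intersect. The first has 13 states tracking the last 2 symbols read; the second has 4 states tracking partial matches of the forbidden pattern `acc`. A product state is a pair (one from each), accepting exactly when both do. After merging equivalent states the machine shrinks.
        a   b   c  
>  s0   s1  s0  s0 
   s1   s2  s3  s4 
 * s2   s2  s3  s4 
 * s3   s1  s0  s0 
 * s4   s1  s0  s5 
   s5   s5  s5  s5 
(> = start, * = accepting)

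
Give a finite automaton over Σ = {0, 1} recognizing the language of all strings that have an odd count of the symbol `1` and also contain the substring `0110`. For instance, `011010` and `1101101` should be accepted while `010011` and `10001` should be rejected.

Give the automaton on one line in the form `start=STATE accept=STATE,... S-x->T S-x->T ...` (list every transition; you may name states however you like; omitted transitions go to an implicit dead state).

Build one automaton per condition and run them in lockstep. One (2 states) tracks the count of `1`s modulo 2; the other (5 states) tracks whether and how much of `0110` has been seen. Each combined state is a pair, one component from each; accept when both components accept.
A 10-state machine:
        0   1  
>  q0   q1  q2 
   q1   q1  q3 
   q2   q4  q0 
   q3   q4  q5 
   q4   q4  q6 
   q5   q7  q2 
   q6   q1  q8 
   q7   q7  q9 
   q8   q9  q0 
 * q9   q9  q7 
(> = start, * = accepting)

start=q0 accept=q9 q0-0->q1 q0-1->q2 q1-0->q1 q1-1->q3 q2-0->q4 q2-1->q0 q3-0->q4 q3-1->q5 q4-0->q4 q4-1->q6 q5-0->q7 q5-1->q2 q6-0->q1 q6-1->q8 q7-0->q7 q7-1->q9 q8-0->q9 q8-1->q0 q9-0->q9 q9-1->q7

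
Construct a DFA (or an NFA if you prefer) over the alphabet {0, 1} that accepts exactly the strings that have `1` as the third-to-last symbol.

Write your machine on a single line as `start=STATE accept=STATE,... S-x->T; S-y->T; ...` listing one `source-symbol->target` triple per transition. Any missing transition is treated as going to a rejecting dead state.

start=S0; accept=S11,S12,S13,S14; S0-0->S1; S0-1->S2; S1-0->S3; S1-1->S4; S2-0->S5; S2-1->S6; S3-0->S7; S3-1->S8; S4-0->S9; S4-1->S10; S5-0->S11; S5-1->S12; S6-0->S13; S6-1->S14; S7-0->S7; S7-1->S8; S8-0->S9; S8-1->S10; S9-0->S11; S9-1->S12; S10-0->S13; S10-1->S14; S11-0->S7; S11-1->S8; S12-0->S9; S12-1->S10; S13-0->S11; S13-1->S12; S14-0->S13; S14-1->S14

A DFA must remember the last 3 symbols (since which symbol is third-to-last isn't known until the input ends). Use one state per possible window of the last ≤3 symbols; accept from those whose window starts with `1`.
          0    1  
>  S0     S1   S2 
   S1     S3   S4 
   S2     S5   S6 
   S3     S7   S8 
   S4     S9  S10 
   S5    S11  S12 
   S6    S13  S14 
   S7     S7   S8 
   S8     S9  S10 
   S9    S11  S12 
   S10   S13  S14 
 * S11    S7   S8 
 * S12    S9  S10 
 * S13   S11  S12 
 * S14   S13  S14 
(> = start, * = accepting)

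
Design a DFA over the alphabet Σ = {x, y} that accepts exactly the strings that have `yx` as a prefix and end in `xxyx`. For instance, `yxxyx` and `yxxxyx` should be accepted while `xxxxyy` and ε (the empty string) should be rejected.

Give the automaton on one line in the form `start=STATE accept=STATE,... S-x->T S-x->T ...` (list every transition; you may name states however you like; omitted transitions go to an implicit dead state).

Build one automaton per condition and run them in lockstep. One (4 states) tracks whether the input so far still matches the prefix `yx`; the other (5 states) tracks how much of the suffix `xxyx` has currently been matched. Each combined state is a pair, one component from each; accept when both components accept.
A 12-state machine:
          x    y  
>  q0     q1   q2 
   q1     q3   q4 
   q2     q5   q4 
   q3     q3   q6 
   q4     q1   q4 
   q5     q7   q8 
   q6     q9   q4 
   q7     q7  q10 
   q8     q5   q8 
   q9     q3   q4 
   q10   q11   q8 
 * q11    q7   q8 
(> = start, * = accepting)

start=q0 accept=q11 q0-x->q1 q0-y->q2 q1-x->q3 q1-y->q4 q2-x->q5 q2-y->q4 q3-x->q3 q3-y->q6 q4-x->q1 q4-y->q4 q5-x->q7 q5-y->q8 q6-x->q9 q6-y->q4 q7-x->q7 q7-y->q10 q8-x->q5 q8-y->q8 q9-x->q3 q9-y->q4 q10-x->q11 q10-y->q8 q11-x->q7 q11-y->q8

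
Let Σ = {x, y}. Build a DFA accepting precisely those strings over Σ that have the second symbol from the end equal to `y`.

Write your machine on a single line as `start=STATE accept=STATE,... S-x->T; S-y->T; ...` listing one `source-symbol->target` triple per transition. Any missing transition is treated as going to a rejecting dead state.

start=S0; accept=S5,S6; S0-x->S1; S0-y->S2; S1-x->S3; S1-y->S4; S2-x->S5; S2-y->S6; S3-x->S3; S3-y->S4; S4-x->S5; S4-y->S6; S5-x->S3; S5-y->S4; S6-x->S5; S6-y->S6

Because acceptance depends on a position counted from the end, the machine has to buffer the most recent 2 symbols. Make each state the string of the last up-to-2 symbols read; on input `x` shift the window left and append `x`. Accept when the buffered window has length 2 and begins with `y`.
A 7-state machine:
        x   y  
>  S0   S1  S2 
   S1   S3  S4 
   S2   S5  S6 
   S3   S3  S4 
   S4   S5  S6 
 * S5   S3  S4 
 * S6   S5  S6 
(> = start, * = accepting)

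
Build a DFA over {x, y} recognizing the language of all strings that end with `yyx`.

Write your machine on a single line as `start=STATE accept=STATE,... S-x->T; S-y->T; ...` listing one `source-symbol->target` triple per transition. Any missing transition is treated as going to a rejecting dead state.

start=q0; accept=q3; q0-x->q0; q0-y->q1; q1-x->q0; q1-y->q2; q2-x->q3; q2-y->q2; q3-x->q0; q3-y->q1

Let each state record the length of the longest suffix of the input read so far that is also a prefix of `yyx`. q1 means the last symbol is `y`; q2 means the last 2 symbols are `yy`; q3 means the last 3 symbols are `yyx`. Accept only at q3, where the string currently ends in `yyx`.
        x   y  
>  q0   q0  q1 
   q1   q0  q2 
   q2   q3  q2 
 * q3   q0  q1 
(> = start, * = accepting)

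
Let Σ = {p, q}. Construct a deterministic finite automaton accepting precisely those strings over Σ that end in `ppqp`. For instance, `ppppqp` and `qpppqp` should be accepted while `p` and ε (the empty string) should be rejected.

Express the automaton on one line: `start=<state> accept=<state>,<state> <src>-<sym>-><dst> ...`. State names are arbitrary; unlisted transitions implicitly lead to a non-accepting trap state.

start=s0 accept=s4 s0-p->s1 s0-q->s0 s1-p->s2 s1-q->s0 s2-p->s2 s2-q->s3 s3-p->s4 s3-q->s0 s4-p->s2 s4-q->s0

Let each state record the length of the longest suffix of the input read so far that is also a prefix of `ppqp`. s1 means the last symbol is `p`; s2 means the last 2 symbols are `pp`; s3 means the last 3 symbols are `ppq`; s4 means the last 4 symbols are `ppqp`. Accept only at s4, where the string currently ends in `ppqp`.
5 states suffice.
        p   q  
>  s0   s1  s0 
   s1   s2  s0 
   s2   s2  s3 
   s3   s4  s0 
 * s4   s2  s0 
(> = start, * = accepting)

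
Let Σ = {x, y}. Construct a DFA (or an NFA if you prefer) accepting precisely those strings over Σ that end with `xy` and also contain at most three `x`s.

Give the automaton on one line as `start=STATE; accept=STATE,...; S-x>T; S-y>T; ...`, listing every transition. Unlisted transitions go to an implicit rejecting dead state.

start=q0; accept=q3,q5,q8; q0-x>q1; q0-y>q0; q1-x>q2; q1-y>q3; q2-x>q4; q2-y>q5; q3-x>q2; q3-y>q6; q4-x>q7; q4-y>q8; q5-x>q4; q5-y>q9; q6-x>q2; q6-y>q6; q7-x>q7; q7-y>q10; q8-x>q7; q8-y>q11; q9-x>q4; q9-y>q9; q10-x>q7; q10-y>q12; q11-x>q7; q11-y>q11; q12-x>q7; q12-y>q12

Build one automaton per condition and run them in lockstep. One (3 states) tracks how much of the suffix `xy` has currently been matched; the other (5 states) tracks the count of `x`s, saturating at 4. Each combined state is a pair, one component from each; accept when both components accept.
With 13 states:
          x    y  
>  q0     q1   q0 
   q1     q2   q3 
   q2     q4   q5 
 * q3     q2   q6 
   q4     q7   q8 
 * q5     q4   q9 
   q6     q2   q6 
   q7     q7  q10 
 * q8     q7  q11 
   q9     q4   q9 
   q10    q7  q12 
   q11    q7  q11 
   q12    q7  q12 
(> = start, * = accepting)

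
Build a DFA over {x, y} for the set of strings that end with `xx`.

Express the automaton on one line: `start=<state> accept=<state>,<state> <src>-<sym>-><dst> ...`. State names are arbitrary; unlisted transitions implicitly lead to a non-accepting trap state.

Remember how much of `xx` the current input suffix matches. State A means no match yet; B means the last symbol is `x`; C means the last 2 symbols are `xx`. Only C accepts. On a mismatch, fall back to the longest proper suffix that is still a prefix of `xx`.
3 states suffice.
       x  y 
>  A   B  A 
   B   C  A 
 * C   C  A 
(> = start, * = accepting)

start=A accept=C A-x->B A-y->A B-x->C B-y->A C-x->C C-y->A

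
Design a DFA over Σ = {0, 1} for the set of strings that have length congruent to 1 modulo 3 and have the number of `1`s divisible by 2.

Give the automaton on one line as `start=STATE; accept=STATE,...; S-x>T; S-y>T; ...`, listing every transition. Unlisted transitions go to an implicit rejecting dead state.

start=A; accept=B; A-0>B; A-1>C; B-0>D; B-1>E; C-0>E; C-1>D; D-0>A; D-1>F; E-0>F; E-1>A; F-0>C; F-1>B

Build one automaton per condition and run them in lockstep. One (3 states) tracks the input length modulo 3; the other (2 states) tracks the count of `1`s modulo 2. Each combined state is a pair, one component from each; accept when both components accept.
A 6-state machine:
       0  1 
>  A   B  C 
 * B   D  E 
   C   E  D 
   D   A  F 
   E   F  A 
   F   C  B 
(> = start, * = accepting)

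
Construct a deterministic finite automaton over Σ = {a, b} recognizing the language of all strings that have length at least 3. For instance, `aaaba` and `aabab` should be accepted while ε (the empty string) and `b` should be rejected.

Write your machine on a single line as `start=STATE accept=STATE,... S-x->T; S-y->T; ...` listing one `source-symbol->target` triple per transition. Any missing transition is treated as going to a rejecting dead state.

start=S0; accept=S3,S4; S0-a->S1; S0-b->S1; S1-a->S2; S1-b->S2; S2-a->S3; S2-b->S3; S3-a->S4; S3-b->S4; S4-a->S4; S4-b->S4

We only need to distinguish lengths 0, 1, …, 3, and '>3'. Chain S0 → S1 → S2 → S3 → S4 on every symbol, with S4 looping. Accepting states: {S3, S4}.
With 5 states:
        a   b  
>  S0   S1  S1 
   S1   S2  S2 
   S2   S3  S3 
 * S3   S4  S4 
 * S4   S4  S4 
(> = start, * = accepting)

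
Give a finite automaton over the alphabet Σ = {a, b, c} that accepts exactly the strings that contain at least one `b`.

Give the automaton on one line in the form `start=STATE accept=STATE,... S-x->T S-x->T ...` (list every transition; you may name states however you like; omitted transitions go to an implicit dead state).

start=S0 accept=S1,S2 S0-a->S0 S0-b->S1 S0-c->S0 S1-a->S1 S1-b->S2 S1-c->S1 S2-a->S2 S2-b->S2 S2-c->S2

Count `b`s, saturating at 2: state S0 means no `b` yet, S1 means one `b` seen, S2 means more than one. Each `b` increments (capped at S2); other symbols loop. Accept from {S1, S2}.
With 3 states:
        a   b   c  
>  S0   S0  S1  S0 
 * S1   S1  S2  S1 
 * S2   S2  S2  S2 
(> = start, * = accepting)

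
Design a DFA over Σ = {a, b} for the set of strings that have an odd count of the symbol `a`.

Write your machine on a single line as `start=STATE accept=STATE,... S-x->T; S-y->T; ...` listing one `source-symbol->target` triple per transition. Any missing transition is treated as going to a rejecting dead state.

start=S0; accept=S1; S0-a->S1; S0-b->S0; S1-a->S0; S1-b->S1

Keep the running count of `a`s modulo 2: each `a` advances along the cycle S0 → S1 → S0 while other symbols loop. Accept at S1.
2 states suffice.
        a   b  
>  S0   S1  S0 
 * S1   S0  S1 
(> = start, * = accepting)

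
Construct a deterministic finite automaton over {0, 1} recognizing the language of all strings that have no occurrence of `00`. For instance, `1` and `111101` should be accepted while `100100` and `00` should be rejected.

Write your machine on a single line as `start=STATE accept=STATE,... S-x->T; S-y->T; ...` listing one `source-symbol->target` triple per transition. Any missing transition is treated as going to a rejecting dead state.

Track partial matches of the forbidden pattern `00`. State s2 is a dead state reached once `00` has occurred; every other state accepts. s0 means no part of `00` is currently matched.
A 3-state machine:
        0   1  
>* s0   s1  s0 
 * s1   s2  s0 
   s2   s2  s2 
(> = start, * = accepting)

start=s0; accept=s0,s1; s0-0->s1; s0-1->s0; s1-0->s2; s1-1->s0; s2-0->s2; s2-1->s2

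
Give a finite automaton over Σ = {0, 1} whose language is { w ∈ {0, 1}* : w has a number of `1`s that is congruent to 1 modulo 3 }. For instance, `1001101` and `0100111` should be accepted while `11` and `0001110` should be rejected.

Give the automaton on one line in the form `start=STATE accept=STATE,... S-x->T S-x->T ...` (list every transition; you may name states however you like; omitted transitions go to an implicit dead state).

start=q0 accept=q1 q0-0->q0 q0-1->q1 q1-0->q1 q1-1->q2 q2-0->q2 q2-1->q0

The only thing that matters is how many `1`s have appeared, reduced mod 3. Use one state per residue: q0 for 0, …, q2 for 2. Reading `1` moves to the next residue; anything else stays put. q1 is accepting.
With 3 states:
        0   1  
>  q0   q0  q1 
 * q1   q1  q2 
   q2   q2  q0 
(> = start, * = accepting)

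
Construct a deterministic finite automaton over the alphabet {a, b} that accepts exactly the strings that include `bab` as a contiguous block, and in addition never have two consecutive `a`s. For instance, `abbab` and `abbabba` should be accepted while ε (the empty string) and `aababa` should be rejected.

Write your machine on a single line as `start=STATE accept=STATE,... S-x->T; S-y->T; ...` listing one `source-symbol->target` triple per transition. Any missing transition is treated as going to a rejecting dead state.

Run two small machines in parallel and take their product. The first has 4 states tracking whether and how much of `bab` has been seen; the second has 3 states tracking partial matches of the forbidden pattern `aa`. A product state is a pair (one from each), accepting exactly when both do.
A 10-state machine:
        a   b  
>  s0   s1  s2 
   s1   s3  s2 
   s2   s4  s2 
   s3   s3  s5 
   s4   s3  s6 
   s5   s7  s5 
 * s6   s8  s6 
   s7   s3  s9 
 * s8   s9  s6 
   s9   s9  s9 
(> = start, * = accepting)

start=s0; accept=s6,s8; s0-a->s1; s0-b->s2; s1-a->s3; s1-b->s2; s2-a->s4; s2-b->s2; s3-a->s3; s3-b->s5; s4-a->s3; s4-b->s6; s5-a->s7; s5-b->s5; s6-a->s8; s6-b->s6; s7-a->s3; s7-b->s9; s8-a->s9; s8-b->s6; s9-a->s9; s9-b->s9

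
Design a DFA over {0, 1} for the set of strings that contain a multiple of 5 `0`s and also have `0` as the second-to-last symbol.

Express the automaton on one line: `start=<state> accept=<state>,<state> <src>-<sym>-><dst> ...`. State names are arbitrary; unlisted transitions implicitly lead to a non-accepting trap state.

Run two small machines in parallel and take their product. The first has 5 states tracking the count of `0`s modulo 5; the second has 7 states tracking the last 2 symbols read. A product state is a pair (one from each), accepting exactly when both do. After merging equivalent states the machine shrinks.
        0   1  
>  s0   s1  s0 
   s1   s2  s1 
   s2   s3  s2 
   s3   s4  s3 
   s4   s5  s6 
 * s5   s1  s7 
   s6   s8  s6 
 * s7   s1  s0 
   s8   s1  s7 
(> = start, * = accepting)

start=s0 accept=s5,s7 s0-0->s1 s0-1->s0 s1-0->s2 s1-1->s1 s2-0->s3 s2-1->s2 s3-0->s4 s3-1->s3 s4-0->s5 s4-1->s6 s5-0->s1 s5-1->s7 s6-0->s8 s6-1->s6 s7-0->s1 s7-1->s0 s8-0->s1 s8-1->s7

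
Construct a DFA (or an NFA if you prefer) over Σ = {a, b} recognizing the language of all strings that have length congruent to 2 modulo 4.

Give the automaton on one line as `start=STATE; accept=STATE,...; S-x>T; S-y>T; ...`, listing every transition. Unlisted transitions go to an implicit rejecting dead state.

start=s0; accept=s2; s0-a>s1; s0-b>s1; s1-a>s2; s1-b>s2; s2-a>s3; s2-b>s3; s3-a>s0; s3-b>s0

Count input length modulo 4: every symbol advances one step around the cycle s0 → s1 → s2 → s3 → s0. Accept at s2.
        a   b  
>  s0   s1  s1 
   s1   s2  s2 
 * s2   s3  s3 
   s3   s0  s0 
(> = start, * = accepting)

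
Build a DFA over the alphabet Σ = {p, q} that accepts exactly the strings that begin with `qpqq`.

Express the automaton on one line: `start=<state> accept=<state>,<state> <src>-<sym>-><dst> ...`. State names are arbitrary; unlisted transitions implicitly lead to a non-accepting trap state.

Check the first 4 symbols one by one: A through D record how many have matched `qpqq` so far; any wrong symbol goes to the dead state F. After all 4 match we enter the accepting sink E.
       p  q 
>  A   F  B 
   B   C  F 
   C   F  D 
   D   F  E 
 * E   E  E 
   F   F  F 
(> = start, * = accepting)

start=A accept=E A-p->F A-q->B B-p->C B-q->F C-p->F C-q->D D-p->F D-q->E E-p->E E-q->E F-p->F F-q->F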